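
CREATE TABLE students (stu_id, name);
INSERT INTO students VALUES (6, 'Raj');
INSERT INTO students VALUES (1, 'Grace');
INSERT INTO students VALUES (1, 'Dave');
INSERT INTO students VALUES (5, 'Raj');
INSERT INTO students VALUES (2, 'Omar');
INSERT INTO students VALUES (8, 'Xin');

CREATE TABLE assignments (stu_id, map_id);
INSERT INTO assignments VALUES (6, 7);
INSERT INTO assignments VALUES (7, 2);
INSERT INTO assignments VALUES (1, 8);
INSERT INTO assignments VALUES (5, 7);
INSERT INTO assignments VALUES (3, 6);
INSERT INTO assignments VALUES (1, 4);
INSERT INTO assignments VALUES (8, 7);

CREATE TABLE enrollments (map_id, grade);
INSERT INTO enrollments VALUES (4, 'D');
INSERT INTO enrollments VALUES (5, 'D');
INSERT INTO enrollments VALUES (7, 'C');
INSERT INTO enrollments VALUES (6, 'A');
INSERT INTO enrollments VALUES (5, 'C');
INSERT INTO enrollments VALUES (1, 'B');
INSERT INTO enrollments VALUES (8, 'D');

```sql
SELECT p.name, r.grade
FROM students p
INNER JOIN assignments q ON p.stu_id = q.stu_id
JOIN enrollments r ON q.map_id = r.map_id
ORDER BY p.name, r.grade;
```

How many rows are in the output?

7

Step 1 — p INNER JOIN q on stu_id → 7 row(s).
Then INNER JOIN `enrollments r` on map_id: keep only rows whose q.map_id appears in r.
Result: 7 row(s).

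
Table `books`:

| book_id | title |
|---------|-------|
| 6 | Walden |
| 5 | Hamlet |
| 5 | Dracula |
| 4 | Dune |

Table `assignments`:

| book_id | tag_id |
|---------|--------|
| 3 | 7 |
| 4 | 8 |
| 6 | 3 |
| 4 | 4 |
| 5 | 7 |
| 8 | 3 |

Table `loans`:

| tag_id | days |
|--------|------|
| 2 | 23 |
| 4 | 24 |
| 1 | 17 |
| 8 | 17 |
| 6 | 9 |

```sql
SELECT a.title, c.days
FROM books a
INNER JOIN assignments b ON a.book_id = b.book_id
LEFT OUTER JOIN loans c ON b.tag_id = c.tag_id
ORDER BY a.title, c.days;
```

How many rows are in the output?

5

Evaluate left to right. First `books a INNER JOIN assignments b` on book_id: 5 row(s).
Then LEFT JOIN `loans c` on tag_id: each of those 5 rows is kept; rows whose b.tag_id has no match in c get NULL for c's columns.
Result: 5 row(s).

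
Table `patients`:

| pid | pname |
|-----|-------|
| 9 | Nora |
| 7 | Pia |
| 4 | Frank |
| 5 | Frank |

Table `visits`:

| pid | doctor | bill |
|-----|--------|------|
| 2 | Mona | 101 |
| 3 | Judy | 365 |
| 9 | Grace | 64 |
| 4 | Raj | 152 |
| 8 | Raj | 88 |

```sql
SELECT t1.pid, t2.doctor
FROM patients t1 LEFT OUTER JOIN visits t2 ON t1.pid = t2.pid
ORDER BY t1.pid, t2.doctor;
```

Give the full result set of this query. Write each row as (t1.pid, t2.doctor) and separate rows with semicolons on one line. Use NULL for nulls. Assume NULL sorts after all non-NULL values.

LEFT JOIN keeps every row from `patients`; unmatched rows get NULL for `visits`'s columns.
Matching on t1.pid = t2.pid.
Matched pairs: 2; unmatched t1 rows kept: 2.

(4, Raj); (5, NULL); (7, NULL); (9, Grace)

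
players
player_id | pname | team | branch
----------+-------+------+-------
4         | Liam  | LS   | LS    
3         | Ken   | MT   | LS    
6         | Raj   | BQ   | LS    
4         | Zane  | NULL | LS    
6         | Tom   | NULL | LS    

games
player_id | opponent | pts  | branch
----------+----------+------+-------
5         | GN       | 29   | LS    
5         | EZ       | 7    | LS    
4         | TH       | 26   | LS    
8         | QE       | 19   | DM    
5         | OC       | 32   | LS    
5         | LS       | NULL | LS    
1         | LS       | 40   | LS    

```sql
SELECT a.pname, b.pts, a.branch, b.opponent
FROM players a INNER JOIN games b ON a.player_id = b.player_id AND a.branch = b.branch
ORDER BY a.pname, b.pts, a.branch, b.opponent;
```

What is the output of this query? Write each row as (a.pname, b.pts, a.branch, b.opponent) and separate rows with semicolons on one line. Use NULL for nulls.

(Liam, 26, LS, TH); (Zane, 26, LS, TH)

INNER JOIN keeps only pairs where the ON condition holds.
Matching on a.player_id = b.player_id AND a.branch = b.branch.
Matched pairs: 2.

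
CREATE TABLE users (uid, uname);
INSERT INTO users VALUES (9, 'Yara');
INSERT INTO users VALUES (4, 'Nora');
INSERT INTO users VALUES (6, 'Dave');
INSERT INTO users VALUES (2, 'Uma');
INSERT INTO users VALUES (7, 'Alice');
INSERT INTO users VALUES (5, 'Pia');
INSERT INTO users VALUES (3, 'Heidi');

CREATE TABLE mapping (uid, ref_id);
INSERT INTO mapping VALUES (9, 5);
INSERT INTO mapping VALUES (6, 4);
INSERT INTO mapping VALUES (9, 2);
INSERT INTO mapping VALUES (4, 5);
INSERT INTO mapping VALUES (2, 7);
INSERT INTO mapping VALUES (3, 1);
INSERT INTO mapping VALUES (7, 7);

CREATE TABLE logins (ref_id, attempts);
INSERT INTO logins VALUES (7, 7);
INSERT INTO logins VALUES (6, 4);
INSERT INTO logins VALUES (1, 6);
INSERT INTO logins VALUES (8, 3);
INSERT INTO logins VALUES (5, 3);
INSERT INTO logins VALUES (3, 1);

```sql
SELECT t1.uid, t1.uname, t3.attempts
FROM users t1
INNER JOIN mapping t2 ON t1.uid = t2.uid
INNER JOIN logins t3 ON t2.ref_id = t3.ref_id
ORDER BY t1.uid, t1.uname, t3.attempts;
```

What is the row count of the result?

5

Joins associate left-to-right: users INNER JOIN mapping on uid gives 7 intermediate row(s).
Then INNER JOIN `logins t3` on ref_id: keep only rows whose t2.ref_id appears in t3.
Result: 5 row(s).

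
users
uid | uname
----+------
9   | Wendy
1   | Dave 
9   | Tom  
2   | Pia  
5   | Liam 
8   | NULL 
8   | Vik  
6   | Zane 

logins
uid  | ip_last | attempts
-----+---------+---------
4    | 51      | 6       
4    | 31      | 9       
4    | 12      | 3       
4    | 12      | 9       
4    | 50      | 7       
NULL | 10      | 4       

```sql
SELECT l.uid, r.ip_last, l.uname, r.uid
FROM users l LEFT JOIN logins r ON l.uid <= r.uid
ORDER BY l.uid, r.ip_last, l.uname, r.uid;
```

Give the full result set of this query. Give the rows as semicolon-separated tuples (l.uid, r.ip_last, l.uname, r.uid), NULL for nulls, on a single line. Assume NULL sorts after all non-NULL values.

(1, 12, Dave, 4); (1, 12, Dave, 4); (1, 31, Dave, 4); (1, 50, Dave, 4); (1, 51, Dave, 4); (2, 12, Pia, 4); (2, 12, Pia, 4); (2, 31, Pia, 4); (2, 50, Pia, 4); (2, 51, Pia, 4); (5, NULL, Liam, NULL); (6, NULL, Zane, NULL); (8, NULL, Vik, NULL); (8, NULL, NULL, NULL); (9, NULL, Tom, NULL); (9, NULL, Wendy, NULL)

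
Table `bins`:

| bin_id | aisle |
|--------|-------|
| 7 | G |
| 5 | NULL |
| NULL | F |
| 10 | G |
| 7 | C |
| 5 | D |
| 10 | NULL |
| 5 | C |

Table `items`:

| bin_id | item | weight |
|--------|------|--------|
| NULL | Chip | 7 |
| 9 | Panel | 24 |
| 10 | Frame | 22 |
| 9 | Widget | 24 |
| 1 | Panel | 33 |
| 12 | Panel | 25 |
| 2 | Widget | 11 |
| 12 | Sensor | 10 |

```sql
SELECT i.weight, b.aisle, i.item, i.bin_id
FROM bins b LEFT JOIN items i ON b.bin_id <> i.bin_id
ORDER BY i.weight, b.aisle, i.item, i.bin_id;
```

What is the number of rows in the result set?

LEFT JOIN keeps every row from `bins`; unmatched rows get NULL for `items`'s columns.
Matching on b.bin_id <> i.bin_id. A NULL in a compared column never satisfies the condition.
- b row (bin_id=7): matches 7 i row(s) → 7 output row(s).
- b row (bin_id=5): matches 7 i row(s) → 7 output row(s).
- b row (bin_id=NULL): no match → kept, i columns NULL.
- b row (bin_id=10): matches 6 i row(s) → 6 output row(s).
- b row (bin_id=7): matches 7 i row(s) → 7 output row(s).
- b row (bin_id=5): matches 7 i row(s) → 7 output row(s).
- b row (bin_id=10): matches 6 i row(s) → 6 output row(s).
- b row (bin_id=5): matches 7 i row(s) → 7 output row(s).
Total: 47 matched + 1 padded = 48 rows.

48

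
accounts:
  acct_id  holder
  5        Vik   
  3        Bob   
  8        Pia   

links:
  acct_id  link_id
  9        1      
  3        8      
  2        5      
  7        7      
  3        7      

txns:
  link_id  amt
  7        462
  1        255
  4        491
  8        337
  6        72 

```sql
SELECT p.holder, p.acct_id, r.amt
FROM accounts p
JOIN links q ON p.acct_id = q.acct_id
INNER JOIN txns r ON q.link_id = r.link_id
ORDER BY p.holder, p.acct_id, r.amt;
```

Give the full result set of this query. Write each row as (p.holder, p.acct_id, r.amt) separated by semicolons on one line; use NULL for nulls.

Step 1 — p INNER JOIN q on acct_id → 2 row(s).
Then INNER JOIN `txns r` on link_id: keep only rows whose q.link_id appears in r.

(Bob, 3, 337); (Bob, 3, 462)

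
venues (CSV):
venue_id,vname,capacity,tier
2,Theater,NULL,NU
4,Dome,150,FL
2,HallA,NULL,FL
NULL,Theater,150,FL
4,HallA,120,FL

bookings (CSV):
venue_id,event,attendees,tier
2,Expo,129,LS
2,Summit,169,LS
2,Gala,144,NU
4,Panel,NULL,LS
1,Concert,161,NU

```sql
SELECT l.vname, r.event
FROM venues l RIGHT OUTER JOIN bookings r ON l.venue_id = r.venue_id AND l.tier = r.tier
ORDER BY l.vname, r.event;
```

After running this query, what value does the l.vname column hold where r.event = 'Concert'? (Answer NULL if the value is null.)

NULL

RIGHT JOIN keeps every row from `bookings`; unmatched rows get NULL for `venues`'s columns.
Matching on l.venue_id = r.venue_id AND l.tier = r.tier. A NULL in a compared column never satisfies the condition.
Matched pairs: 1; unmatched r rows kept: 4.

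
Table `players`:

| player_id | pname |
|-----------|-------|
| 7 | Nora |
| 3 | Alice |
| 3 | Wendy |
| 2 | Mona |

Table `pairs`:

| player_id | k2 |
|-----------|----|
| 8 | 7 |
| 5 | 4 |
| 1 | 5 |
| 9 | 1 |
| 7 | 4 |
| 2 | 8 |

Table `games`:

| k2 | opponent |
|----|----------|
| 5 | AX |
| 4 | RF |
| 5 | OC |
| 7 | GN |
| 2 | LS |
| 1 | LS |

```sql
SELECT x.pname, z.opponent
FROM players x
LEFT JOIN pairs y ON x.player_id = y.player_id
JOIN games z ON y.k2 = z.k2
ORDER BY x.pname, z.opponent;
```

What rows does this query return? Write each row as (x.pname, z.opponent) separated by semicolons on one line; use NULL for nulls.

(Nora, RF)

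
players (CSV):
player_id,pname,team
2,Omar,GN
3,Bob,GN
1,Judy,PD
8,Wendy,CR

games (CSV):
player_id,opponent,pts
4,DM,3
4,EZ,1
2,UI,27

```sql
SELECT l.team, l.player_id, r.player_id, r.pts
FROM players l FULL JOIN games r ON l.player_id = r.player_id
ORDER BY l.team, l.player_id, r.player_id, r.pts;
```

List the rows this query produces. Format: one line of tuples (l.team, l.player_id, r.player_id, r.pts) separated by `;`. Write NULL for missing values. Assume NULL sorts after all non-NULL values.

(CR, 8, NULL, NULL); (GN, 2, 2, 27); (GN, 3, NULL, NULL); (PD, 1, NULL, NULL); (NULL, NULL, 4, 1); (NULL, NULL, 4, 3)

FULL OUTER JOIN keeps every row from both sides; unmatched rows get NULL for the other side's columns.
Matching on l.player_id = r.player_id.
- l row (player_id=2): matches 1 r row(s) → 1 output row(s).
- l row (player_id=3): no match → kept, r columns NULL.
- l row (player_id=1): no match → kept, r columns NULL.
- l row (player_id=8): no match → kept, r columns NULL.
- 2 r row(s) had no l match → kept, l columns NULL.
After projecting and ordering:
l.team | l.player_id | r.player_id | r.pts
CR | 8 | NULL | NULL
GN | 2 | 2 | 27
GN | 3 | NULL | NULL
PD | 1 | NULL | NULL
NULL | NULL | 4 | 1
NULL | NULL | 4 | 3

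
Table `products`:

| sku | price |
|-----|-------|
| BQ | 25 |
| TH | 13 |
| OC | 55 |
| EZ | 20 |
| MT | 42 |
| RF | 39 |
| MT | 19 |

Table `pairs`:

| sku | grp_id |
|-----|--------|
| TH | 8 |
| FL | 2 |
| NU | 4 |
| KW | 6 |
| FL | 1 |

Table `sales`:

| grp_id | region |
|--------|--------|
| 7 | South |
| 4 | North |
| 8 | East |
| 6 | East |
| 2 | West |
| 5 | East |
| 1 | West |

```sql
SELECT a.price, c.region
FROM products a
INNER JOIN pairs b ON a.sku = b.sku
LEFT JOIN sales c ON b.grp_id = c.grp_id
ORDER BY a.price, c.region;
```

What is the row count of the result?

Joins associate left-to-right: products INNER JOIN pairs on sku gives 1 intermediate row(s).
Then LEFT JOIN `sales c` on grp_id: each of those 1 rows is kept; rows whose b.grp_id has no match in c get NULL for c's columns.
Result: 1 row(s).

1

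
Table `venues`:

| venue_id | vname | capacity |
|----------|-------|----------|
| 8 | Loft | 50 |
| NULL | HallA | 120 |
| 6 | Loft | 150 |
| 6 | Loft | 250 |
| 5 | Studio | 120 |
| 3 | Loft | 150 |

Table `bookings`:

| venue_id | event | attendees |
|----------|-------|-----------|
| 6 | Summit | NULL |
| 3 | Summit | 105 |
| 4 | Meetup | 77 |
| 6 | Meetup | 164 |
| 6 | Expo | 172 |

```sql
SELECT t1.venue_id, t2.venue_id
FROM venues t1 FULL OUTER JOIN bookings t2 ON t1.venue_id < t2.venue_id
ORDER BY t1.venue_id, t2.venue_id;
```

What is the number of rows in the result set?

12

FULL OUTER JOIN keeps every row from both sides; unmatched rows get NULL for the other side's columns.
Matching on t1.venue_id < t2.venue_id. A NULL in a compared column never satisfies the condition.
Matched pairs: 7; unmatched t1 rows kept: 4; unmatched t2 rows kept: 1.
Total: 7 matched + 5 padded = 12 rows.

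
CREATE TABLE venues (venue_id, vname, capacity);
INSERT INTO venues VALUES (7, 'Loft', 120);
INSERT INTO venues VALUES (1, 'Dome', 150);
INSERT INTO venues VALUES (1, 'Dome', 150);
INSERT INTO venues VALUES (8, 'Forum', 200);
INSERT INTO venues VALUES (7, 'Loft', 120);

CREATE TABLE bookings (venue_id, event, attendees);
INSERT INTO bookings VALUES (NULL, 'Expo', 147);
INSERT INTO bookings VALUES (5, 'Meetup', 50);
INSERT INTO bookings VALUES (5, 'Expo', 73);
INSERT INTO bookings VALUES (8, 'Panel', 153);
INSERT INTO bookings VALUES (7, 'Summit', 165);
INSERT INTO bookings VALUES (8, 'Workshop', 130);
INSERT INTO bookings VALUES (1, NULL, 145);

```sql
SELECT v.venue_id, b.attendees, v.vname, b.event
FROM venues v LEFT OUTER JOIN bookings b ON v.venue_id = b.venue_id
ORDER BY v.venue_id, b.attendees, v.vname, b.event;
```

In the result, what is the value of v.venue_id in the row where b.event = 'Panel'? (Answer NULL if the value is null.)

8

LEFT JOIN keeps every row from `venues`; unmatched rows get NULL for `bookings`'s columns.
Matching on v.venue_id = b.venue_id. A NULL in a compared column never satisfies the condition.
- v (venue_id=7) pairs with 1 row(s) of b.
- v (venue_id=1) pairs with 1 row(s) of b.
- v (venue_id=1) pairs with 1 row(s) of b.
- v (venue_id=8) pairs with 2 row(s) of b.
- v (venue_id=7) pairs with 1 row(s) of b.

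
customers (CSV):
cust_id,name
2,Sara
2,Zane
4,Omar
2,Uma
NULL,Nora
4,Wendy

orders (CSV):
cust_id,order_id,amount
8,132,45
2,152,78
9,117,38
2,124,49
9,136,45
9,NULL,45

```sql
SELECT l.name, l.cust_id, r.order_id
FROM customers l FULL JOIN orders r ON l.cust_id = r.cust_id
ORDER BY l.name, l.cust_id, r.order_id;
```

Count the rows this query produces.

FULL OUTER JOIN keeps every row from both sides; unmatched rows get NULL for the other side's columns.
Matching on l.cust_id = r.cust_id. A NULL in a compared column never satisfies the condition.
- cust_id=2: 2 matching r row(s), so 2 row(s) emitted.
- cust_id=2: 2 matching r row(s), so 2 row(s) emitted.
- cust_id=4: no r row matches, row kept with r columns NULL.
- cust_id=2: 2 matching r row(s), so 2 row(s) emitted.
- cust_id=NULL: no r row matches, row kept with r columns NULL.
- cust_id=4: no r row matches, row kept with r columns NULL.
- plus 4 unmatched r row(s), each kept with NULL l columns.
Total: 6 matched + 7 padded = 13 rows.

13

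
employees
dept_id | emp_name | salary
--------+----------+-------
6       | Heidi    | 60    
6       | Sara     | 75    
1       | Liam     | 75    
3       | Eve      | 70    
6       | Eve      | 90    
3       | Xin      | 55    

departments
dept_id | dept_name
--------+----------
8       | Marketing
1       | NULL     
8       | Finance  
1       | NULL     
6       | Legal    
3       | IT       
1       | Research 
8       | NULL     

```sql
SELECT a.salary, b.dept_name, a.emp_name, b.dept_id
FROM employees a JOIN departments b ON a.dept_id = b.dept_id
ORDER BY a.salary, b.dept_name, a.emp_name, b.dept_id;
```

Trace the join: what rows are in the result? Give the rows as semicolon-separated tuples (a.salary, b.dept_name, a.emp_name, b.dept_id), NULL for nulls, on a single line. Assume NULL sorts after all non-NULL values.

INNER JOIN keeps only pairs where the ON condition holds.
Matching on a.dept_id = b.dept_id.
- dept_id=6: 1 matching b row(s), so 1 row(s) emitted.
- dept_id=6: 1 matching b row(s), so 1 row(s) emitted.
- dept_id=1: 3 matching b row(s), so 3 row(s) emitted.
- dept_id=3: 1 matching b row(s), so 1 row(s) emitted.
- dept_id=6: 1 matching b row(s), so 1 row(s) emitted.
- dept_id=3: 1 matching b row(s), so 1 row(s) emitted.
After projecting and ordering:
a.salary | b.dept_name | a.emp_name | b.dept_id
55 | IT | Xin | 3
60 | Legal | Heidi | 6
70 | IT | Eve | 3
75 | Legal | Sara | 6
75 | Research | Liam | 1
75 | NULL | Liam | 1
75 | NULL | Liam | 1
90 | Legal | Eve | 6

(55, IT, Xin, 3); (60, Legal, Heidi, 6); (70, IT, Eve, 3); (75, Legal, Sara, 6); (75, Research, Liam, 1); (75, NULL, Liam, 1); (75, NULL, Liam, 1); (90, Legal, Eve, 6)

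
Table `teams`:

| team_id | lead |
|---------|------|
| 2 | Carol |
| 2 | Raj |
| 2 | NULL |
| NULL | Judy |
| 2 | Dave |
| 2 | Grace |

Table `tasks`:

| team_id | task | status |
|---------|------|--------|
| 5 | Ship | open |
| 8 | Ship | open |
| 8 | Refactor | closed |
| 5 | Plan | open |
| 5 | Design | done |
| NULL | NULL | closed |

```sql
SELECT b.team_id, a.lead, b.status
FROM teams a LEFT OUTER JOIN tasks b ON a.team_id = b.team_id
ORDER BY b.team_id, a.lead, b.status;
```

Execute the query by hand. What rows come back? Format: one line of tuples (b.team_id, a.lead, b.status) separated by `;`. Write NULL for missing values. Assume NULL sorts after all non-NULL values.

LEFT JOIN keeps every row from `teams`; unmatched rows get NULL for `tasks`'s columns.
Matching on a.team_id = b.team_id. A NULL in a compared column never satisfies the condition.
Matched pairs: 0; unmatched a rows kept: 6.

(NULL, Carol, NULL); (NULL, Dave, NULL); (NULL, Grace, NULL); (NULL, Judy, NULL); (NULL, Raj, NULL); (NULL, NULL, NULL)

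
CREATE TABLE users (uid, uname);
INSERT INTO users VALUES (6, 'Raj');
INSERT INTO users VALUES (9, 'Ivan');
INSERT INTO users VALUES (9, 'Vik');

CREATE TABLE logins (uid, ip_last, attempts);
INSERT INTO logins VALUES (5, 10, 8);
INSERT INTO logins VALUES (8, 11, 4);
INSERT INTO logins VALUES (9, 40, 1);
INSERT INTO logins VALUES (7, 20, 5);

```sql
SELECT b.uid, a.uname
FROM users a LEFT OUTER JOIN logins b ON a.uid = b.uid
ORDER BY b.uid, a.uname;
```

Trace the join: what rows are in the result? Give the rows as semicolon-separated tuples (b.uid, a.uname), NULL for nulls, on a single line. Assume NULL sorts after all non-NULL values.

(9, Ivan); (9, Vik); (NULL, Raj)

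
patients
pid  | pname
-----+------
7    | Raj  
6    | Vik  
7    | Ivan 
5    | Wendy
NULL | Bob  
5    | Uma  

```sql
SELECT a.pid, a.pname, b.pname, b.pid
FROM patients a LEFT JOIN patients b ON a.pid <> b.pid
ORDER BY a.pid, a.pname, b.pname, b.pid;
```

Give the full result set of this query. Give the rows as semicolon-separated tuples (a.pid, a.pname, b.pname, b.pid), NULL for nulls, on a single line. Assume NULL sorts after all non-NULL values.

(5, Uma, Ivan, 7); (5, Uma, Raj, 7); (5, Uma, Vik, 6); (5, Wendy, Ivan, 7); (5, Wendy, Raj, 7); (5, Wendy, Vik, 6); (6, Vik, Ivan, 7); (6, Vik, Raj, 7); (6, Vik, Uma, 5); (6, Vik, Wendy, 5); (7, Ivan, Uma, 5); (7, Ivan, Vik, 6); (7, Ivan, Wendy, 5); (7, Raj, Uma, 5); (7, Raj, Vik, 6); (7, Raj, Wendy, 5); (NULL, Bob, NULL, NULL)

LEFT JOIN keeps every row from `patients a`; unmatched rows get NULL for `patients b`'s columns.
Matching on a.pid <> b.pid. A NULL in a compared column never satisfies the condition.
- pid=7: 3 matching b row(s), so 3 row(s) emitted.
- pid=6: 4 matching b row(s), so 4 row(s) emitted.
- pid=7: 3 matching b row(s), so 3 row(s) emitted.
- pid=5: 3 matching b row(s), so 3 row(s) emitted.
- pid=NULL: no b row matches, row kept with b columns NULL.
- pid=5: 3 matching b row(s), so 3 row(s) emitted.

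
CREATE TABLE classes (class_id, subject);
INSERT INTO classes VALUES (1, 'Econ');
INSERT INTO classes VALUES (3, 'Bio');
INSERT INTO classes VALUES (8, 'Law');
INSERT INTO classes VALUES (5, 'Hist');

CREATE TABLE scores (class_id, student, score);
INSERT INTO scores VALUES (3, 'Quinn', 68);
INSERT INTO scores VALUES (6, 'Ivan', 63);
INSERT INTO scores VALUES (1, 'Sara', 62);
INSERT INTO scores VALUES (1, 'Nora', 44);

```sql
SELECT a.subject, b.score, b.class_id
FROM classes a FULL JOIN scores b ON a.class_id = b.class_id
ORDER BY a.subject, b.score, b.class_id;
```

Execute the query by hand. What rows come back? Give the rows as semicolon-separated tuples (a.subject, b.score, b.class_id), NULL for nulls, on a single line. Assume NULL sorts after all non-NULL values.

(Bio, 68, 3); (Econ, 44, 1); (Econ, 62, 1); (Hist, NULL, NULL); (Law, NULL, NULL); (NULL, 63, 6)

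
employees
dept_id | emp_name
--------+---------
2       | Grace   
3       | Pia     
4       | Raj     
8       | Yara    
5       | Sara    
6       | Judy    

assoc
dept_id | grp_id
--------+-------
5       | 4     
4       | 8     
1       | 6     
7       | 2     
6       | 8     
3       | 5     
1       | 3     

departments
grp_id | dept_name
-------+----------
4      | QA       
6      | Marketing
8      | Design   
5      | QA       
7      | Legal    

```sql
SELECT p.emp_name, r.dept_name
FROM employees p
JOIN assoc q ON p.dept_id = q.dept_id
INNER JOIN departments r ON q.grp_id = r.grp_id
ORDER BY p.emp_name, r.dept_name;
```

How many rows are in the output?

4

Joins associate left-to-right: employees INNER JOIN assoc on dept_id gives 4 intermediate row(s).
Then INNER JOIN `departments r` on grp_id: keep only rows whose q.grp_id appears in r.
Result: 4 row(s).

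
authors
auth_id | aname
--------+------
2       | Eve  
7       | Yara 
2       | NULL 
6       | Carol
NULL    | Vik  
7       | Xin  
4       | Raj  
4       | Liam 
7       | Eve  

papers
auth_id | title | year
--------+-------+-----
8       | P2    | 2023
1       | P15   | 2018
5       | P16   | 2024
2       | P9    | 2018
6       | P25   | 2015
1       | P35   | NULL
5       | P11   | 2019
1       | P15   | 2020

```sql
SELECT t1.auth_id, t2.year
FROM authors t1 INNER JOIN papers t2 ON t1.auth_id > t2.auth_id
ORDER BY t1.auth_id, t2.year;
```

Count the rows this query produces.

41

INNER JOIN keeps only pairs where the ON condition holds.
Matching on t1.auth_id > t2.auth_id. A NULL in a compared column never satisfies the condition.
Matched pairs: 41.
Total: 41 rows.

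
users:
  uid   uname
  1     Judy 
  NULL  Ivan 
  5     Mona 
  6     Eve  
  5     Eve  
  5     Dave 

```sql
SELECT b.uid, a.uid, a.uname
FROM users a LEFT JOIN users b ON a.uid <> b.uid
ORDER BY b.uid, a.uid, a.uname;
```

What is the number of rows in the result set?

15

LEFT JOIN keeps every row from `users a`; unmatched rows get NULL for `users b`'s columns.
Matching on a.uid <> b.uid. A NULL in a compared column never satisfies the condition.
- a row (uid=1): matches 4 b row(s) → 4 output row(s).
- a row (uid=NULL): no match → kept, b columns NULL.
- a row (uid=5): matches 2 b row(s) → 2 output row(s).
- a row (uid=6): matches 4 b row(s) → 4 output row(s).
- a row (uid=5): matches 2 b row(s) → 2 output row(s).
- a row (uid=5): matches 2 b row(s) → 2 output row(s).
Total: 14 matched + 1 padded = 15 rows.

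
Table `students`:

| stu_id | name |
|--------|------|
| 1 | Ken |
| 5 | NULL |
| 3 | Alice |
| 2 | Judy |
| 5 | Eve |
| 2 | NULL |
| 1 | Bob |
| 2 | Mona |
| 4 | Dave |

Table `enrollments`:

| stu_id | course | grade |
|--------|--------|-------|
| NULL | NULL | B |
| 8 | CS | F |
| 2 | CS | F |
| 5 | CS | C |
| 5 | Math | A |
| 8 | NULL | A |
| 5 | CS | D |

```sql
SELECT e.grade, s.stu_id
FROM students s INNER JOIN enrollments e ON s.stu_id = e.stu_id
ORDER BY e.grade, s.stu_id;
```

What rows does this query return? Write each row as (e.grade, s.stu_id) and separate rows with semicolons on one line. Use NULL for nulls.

INNER JOIN keeps only pairs where the ON condition holds.
Matching on s.stu_id = e.stu_id. A NULL in a compared column never satisfies the condition.
Matched pairs: 9.

(A, 5); (A, 5); (C, 5); (C, 5); (D, 5); (D, 5); (F, 2); (F, 2); (F, 2)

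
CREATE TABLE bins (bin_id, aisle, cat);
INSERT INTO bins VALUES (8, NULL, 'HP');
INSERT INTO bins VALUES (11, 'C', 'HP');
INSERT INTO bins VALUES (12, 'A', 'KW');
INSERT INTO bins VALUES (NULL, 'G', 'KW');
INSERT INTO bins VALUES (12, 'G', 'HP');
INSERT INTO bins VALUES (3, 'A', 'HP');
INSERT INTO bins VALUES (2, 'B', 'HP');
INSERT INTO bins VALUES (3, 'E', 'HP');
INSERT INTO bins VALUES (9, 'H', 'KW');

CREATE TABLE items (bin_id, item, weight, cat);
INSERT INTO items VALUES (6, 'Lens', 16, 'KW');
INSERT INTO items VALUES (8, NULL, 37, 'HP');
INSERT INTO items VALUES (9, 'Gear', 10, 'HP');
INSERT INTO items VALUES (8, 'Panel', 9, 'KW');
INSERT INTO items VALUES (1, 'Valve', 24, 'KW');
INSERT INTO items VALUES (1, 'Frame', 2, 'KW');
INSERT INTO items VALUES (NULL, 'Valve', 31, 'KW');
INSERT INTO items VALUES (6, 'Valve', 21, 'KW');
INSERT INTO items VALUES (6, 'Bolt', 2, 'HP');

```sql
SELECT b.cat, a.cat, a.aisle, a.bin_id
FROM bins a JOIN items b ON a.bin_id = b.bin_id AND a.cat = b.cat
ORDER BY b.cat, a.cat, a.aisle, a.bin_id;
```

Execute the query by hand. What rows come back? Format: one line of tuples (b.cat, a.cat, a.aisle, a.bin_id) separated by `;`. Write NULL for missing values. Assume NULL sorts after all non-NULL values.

(HP, HP, NULL, 8)

INNER JOIN keeps only pairs where the ON condition holds.
Matching on a.bin_id = b.bin_id AND a.cat = b.cat. A NULL in a compared column never satisfies the condition.
Matched pairs: 1.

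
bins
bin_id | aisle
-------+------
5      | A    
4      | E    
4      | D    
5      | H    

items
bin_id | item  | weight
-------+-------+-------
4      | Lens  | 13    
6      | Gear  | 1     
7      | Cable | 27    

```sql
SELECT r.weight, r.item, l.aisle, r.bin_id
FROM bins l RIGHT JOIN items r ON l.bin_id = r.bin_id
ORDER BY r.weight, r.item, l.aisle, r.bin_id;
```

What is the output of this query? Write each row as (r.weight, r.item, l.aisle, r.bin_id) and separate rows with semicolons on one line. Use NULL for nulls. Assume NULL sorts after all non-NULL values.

(1, Gear, NULL, 6); (13, Lens, D, 4); (13, Lens, E, 4); (27, Cable, NULL, 7)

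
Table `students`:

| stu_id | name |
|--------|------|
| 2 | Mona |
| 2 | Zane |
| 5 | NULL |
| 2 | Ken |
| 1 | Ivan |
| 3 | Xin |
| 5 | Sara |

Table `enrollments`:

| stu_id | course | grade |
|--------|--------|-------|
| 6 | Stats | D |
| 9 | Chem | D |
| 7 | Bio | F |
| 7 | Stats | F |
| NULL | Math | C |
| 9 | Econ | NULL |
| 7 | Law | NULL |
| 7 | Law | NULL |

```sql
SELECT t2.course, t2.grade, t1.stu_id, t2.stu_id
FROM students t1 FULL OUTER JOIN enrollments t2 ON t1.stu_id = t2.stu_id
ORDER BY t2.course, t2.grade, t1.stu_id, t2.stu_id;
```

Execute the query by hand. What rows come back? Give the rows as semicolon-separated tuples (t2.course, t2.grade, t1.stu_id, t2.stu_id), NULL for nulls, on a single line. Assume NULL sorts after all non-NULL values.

(Bio, F, NULL, 7); (Chem, D, NULL, 9); (Econ, NULL, NULL, 9); (Law, NULL, NULL, 7); (Law, NULL, NULL, 7); (Math, C, NULL, NULL); (Stats, D, NULL, 6); (Stats, F, NULL, 7); (NULL, NULL, 1, NULL); (NULL, NULL, 2, NULL); (NULL, NULL, 2, NULL); (NULL, NULL, 2, NULL); (NULL, NULL, 3, NULL); (NULL, NULL, 5, NULL); (NULL, NULL, 5, NULL)

FULL OUTER JOIN keeps every row from both sides; unmatched rows get NULL for the other side's columns.
Matching on t1.stu_id = t2.stu_id. A NULL in a compared column never satisfies the condition.
- t1 row (stu_id=2): no match → kept, t2 columns NULL.
- t1 row (stu_id=2): no match → kept, t2 columns NULL.
- t1 row (stu_id=5): no match → kept, t2 columns NULL.
- t1 row (stu_id=2): no match → kept, t2 columns NULL.
- t1 row (stu_id=1): no match → kept, t2 columns NULL.
- t1 row (stu_id=3): no match → kept, t2 columns NULL.
- t1 row (stu_id=5): no match → kept, t2 columns NULL.
- 8 row(s) from t2 found no t1 partner → padded with NULL.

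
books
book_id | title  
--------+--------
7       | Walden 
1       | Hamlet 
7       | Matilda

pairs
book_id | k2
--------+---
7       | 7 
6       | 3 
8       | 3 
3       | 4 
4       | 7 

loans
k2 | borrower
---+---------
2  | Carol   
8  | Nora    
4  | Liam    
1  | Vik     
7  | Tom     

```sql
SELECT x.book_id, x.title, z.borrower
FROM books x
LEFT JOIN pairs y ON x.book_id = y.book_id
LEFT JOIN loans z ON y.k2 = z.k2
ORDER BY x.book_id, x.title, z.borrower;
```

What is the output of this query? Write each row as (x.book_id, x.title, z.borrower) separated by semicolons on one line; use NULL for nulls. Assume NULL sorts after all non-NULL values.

(1, Hamlet, NULL); (7, Matilda, Tom); (7, Walden, Tom)

Step 1 — x LEFT JOIN y on book_id → 3 row(s).
Then LEFT JOIN `loans z` on k2: each of those 3 rows is kept; rows whose y.k2 has no match in z get NULL for z's columns.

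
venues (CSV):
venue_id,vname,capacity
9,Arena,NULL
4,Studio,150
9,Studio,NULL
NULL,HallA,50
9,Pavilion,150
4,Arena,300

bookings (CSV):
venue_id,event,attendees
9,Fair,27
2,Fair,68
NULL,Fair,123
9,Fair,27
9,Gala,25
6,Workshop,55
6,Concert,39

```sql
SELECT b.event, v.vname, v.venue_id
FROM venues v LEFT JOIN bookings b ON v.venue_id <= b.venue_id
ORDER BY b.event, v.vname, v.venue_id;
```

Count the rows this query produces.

20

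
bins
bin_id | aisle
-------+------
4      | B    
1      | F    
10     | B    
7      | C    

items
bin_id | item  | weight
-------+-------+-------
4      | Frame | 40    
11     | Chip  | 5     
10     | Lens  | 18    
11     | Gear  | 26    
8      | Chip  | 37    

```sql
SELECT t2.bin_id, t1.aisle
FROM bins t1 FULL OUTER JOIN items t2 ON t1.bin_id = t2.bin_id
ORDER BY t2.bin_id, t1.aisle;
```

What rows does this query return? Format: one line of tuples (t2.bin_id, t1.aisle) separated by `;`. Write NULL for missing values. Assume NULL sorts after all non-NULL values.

(4, B); (8, NULL); (10, B); (11, NULL); (11, NULL); (NULL, C); (NULL, F)

FULL OUTER JOIN keeps every row from both sides; unmatched rows get NULL for the other side's columns.
Matching on t1.bin_id = t2.bin_id.
Matched pairs: 2; unmatched t1 rows kept: 2; unmatched t2 rows kept: 3.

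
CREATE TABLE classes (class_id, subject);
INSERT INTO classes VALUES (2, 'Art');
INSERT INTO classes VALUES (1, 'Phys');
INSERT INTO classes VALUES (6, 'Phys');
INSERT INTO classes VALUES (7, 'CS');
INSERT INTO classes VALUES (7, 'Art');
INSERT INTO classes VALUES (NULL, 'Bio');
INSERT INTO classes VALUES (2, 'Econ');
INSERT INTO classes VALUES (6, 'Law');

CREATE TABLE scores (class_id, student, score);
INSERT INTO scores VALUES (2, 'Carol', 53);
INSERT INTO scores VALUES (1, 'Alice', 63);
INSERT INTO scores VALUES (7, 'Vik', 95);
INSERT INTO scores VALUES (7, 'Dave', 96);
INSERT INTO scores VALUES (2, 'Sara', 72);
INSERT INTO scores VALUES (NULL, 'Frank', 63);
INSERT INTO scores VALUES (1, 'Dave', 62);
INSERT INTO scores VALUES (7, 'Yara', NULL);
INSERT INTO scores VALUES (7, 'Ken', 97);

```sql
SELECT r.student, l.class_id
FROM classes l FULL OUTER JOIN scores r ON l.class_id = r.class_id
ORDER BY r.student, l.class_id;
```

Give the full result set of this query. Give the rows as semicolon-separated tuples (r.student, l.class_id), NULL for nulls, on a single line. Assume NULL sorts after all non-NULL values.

FULL OUTER JOIN keeps every row from both sides; unmatched rows get NULL for the other side's columns.
Matching on l.class_id = r.class_id. A NULL in a compared column never satisfies the condition.
Matched pairs: 14; unmatched l rows kept: 3; unmatched r rows kept: 1.

(Alice, 1); (Carol, 2); (Carol, 2); (Dave, 1); (Dave, 7); (Dave, 7); (Frank, NULL); (Ken, 7); (Ken, 7); (Sara, 2); (Sara, 2); (Vik, 7); (Vik, 7); (Yara, 7); (Yara, 7); (NULL, 6); (NULL, 6); (NULL, NULL)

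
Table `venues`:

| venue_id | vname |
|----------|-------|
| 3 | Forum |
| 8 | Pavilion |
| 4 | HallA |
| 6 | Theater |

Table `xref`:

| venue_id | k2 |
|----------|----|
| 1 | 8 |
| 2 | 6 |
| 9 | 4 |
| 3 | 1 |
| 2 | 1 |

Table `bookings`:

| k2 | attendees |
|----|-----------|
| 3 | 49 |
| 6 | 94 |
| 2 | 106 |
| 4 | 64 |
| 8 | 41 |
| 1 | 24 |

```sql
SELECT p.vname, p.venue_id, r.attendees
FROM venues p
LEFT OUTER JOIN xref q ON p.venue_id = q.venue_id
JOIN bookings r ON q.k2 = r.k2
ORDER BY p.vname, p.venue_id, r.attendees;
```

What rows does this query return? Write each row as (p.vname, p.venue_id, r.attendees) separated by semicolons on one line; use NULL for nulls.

(Forum, 3, 24)

Joins associate left-to-right: venues LEFT JOIN xref on venue_id gives 4 intermediate row(s).
Then INNER JOIN `bookings r` on k2: keep only rows whose q.k2 appears in r.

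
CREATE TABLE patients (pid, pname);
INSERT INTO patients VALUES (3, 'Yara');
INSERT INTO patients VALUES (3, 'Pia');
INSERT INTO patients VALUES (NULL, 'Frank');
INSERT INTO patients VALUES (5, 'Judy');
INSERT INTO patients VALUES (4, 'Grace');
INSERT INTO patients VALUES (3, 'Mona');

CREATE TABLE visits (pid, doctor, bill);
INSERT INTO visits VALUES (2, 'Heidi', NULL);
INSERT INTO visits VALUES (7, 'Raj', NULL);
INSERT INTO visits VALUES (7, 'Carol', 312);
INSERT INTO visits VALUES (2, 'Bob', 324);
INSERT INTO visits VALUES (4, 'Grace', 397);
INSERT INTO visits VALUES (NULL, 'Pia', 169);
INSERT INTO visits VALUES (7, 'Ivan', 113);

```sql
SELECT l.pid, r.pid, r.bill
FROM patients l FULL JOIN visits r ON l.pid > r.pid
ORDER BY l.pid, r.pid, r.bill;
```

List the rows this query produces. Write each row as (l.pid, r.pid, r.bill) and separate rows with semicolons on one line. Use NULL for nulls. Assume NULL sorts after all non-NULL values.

(3, 2, 324); (3, 2, 324); (3, 2, 324); (3, 2, NULL); (3, 2, NULL); (3, 2, NULL); (4, 2, 324); (4, 2, NULL); (5, 2, 324); (5, 2, NULL); (5, 4, 397); (NULL, 7, 113); (NULL, 7, 312); (NULL, 7, NULL); (NULL, NULL, 169); (NULL, NULL, NULL)

FULL OUTER JOIN keeps every row from both sides; unmatched rows get NULL for the other side's columns.
Matching on l.pid > r.pid. A NULL in a compared column never satisfies the condition.
- l (pid=3) pairs with 2 row(s) of r.
- l (pid=3) pairs with 2 row(s) of r.
- l (pid=NULL) has no partner → padded with NULL.
- l (pid=5) pairs with 3 row(s) of r.
- l (pid=4) pairs with 2 row(s) of r.
- l (pid=3) pairs with 2 row(s) of r.
- 4 r row(s) had no l match → kept, l columns NULL.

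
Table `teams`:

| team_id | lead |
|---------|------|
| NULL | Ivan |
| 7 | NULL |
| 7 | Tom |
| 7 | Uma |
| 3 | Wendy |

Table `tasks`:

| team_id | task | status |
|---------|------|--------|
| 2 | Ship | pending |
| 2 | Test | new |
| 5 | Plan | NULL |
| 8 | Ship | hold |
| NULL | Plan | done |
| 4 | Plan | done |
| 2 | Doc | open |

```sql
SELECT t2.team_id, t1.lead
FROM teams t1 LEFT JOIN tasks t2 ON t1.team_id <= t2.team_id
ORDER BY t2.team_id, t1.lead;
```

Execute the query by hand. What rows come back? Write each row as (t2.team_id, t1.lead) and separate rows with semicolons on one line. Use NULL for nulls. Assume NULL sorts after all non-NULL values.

(4, Wendy); (5, Wendy); (8, Tom); (8, Uma); (8, Wendy); (8, NULL); (NULL, Ivan)

LEFT JOIN keeps every row from `teams`; unmatched rows get NULL for `tasks`'s columns.
Matching on t1.team_id <= t2.team_id. A NULL in a compared column never satisfies the condition.
- t1 (team_id=NULL) has no partner → padded with NULL.
- t1 (team_id=7) pairs with 1 row(s) of t2.
- t1 (team_id=7) pairs with 1 row(s) of t2.
- t1 (team_id=7) pairs with 1 row(s) of t2.
- t1 (team_id=3) pairs with 3 row(s) of t2.
After projecting and ordering:
t2.team_id | t1.lead
4 | Wendy
5 | Wendy
8 | Tom
8 | Uma
8 | Wendy
8 | NULL
NULL | Ivan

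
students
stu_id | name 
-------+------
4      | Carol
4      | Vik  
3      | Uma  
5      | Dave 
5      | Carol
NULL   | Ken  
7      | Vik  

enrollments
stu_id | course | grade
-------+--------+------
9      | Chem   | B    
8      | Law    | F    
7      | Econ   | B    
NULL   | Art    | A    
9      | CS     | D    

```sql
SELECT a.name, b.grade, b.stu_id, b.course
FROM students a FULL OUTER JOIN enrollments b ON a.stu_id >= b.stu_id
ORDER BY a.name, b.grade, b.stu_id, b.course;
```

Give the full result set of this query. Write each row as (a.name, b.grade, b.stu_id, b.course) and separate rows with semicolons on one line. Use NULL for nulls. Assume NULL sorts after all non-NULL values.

(Carol, NULL, NULL, NULL); (Carol, NULL, NULL, NULL); (Dave, NULL, NULL, NULL); (Ken, NULL, NULL, NULL); (Uma, NULL, NULL, NULL); (Vik, B, 7, Econ); (Vik, NULL, NULL, NULL); (NULL, A, NULL, Art); (NULL, B, 9, Chem); (NULL, D, 9, CS); (NULL, F, 8, Law)

FULL OUTER JOIN keeps every row from both sides; unmatched rows get NULL for the other side's columns.
Matching on a.stu_id >= b.stu_id. A NULL in a compared column never satisfies the condition.
Matched pairs: 1; unmatched a rows kept: 6; unmatched b rows kept: 4.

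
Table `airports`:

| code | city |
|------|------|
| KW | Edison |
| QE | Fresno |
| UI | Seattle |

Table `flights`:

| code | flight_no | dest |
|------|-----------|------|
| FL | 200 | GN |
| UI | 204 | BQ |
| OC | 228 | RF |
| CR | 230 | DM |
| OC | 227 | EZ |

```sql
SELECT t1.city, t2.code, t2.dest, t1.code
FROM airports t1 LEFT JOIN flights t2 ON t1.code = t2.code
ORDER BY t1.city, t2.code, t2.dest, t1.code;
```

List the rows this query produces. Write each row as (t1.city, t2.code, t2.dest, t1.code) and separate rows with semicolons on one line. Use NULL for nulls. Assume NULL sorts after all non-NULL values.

(Edison, NULL, NULL, KW); (Fresno, NULL, NULL, QE); (Seattle, UI, BQ, UI)

LEFT JOIN keeps every row from `airports`; unmatched rows get NULL for `flights`'s columns.
Matching on t1.code = t2.code.
Matched pairs: 1; unmatched t1 rows kept: 2.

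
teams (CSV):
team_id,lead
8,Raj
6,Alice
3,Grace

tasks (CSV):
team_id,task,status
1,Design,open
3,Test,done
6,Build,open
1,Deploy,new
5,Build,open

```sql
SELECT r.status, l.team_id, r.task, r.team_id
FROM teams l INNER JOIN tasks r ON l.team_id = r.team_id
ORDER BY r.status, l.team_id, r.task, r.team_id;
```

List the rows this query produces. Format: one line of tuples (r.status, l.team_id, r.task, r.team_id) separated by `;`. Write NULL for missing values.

(done, 3, Test, 3); (open, 6, Build, 6)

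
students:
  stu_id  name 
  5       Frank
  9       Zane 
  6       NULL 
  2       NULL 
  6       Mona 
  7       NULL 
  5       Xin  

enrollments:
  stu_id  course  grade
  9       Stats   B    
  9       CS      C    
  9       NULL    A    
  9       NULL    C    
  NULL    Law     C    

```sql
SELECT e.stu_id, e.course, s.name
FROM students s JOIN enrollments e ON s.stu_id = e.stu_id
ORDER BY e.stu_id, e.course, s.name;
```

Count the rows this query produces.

4

INNER JOIN keeps only pairs where the ON condition holds.
Matching on s.stu_id = e.stu_id. A NULL in a compared column never satisfies the condition.
- s row (stu_id=5): no match → dropped.
- s row (stu_id=9): matches 4 e row(s) → 4 output row(s).
- s row (stu_id=6): no match → dropped.
- s row (stu_id=2): no match → dropped.
- s row (stu_id=6): no match → dropped.
- s row (stu_id=7): no match → dropped.
- s row (stu_id=5): no match → dropped.
Total: 4 rows.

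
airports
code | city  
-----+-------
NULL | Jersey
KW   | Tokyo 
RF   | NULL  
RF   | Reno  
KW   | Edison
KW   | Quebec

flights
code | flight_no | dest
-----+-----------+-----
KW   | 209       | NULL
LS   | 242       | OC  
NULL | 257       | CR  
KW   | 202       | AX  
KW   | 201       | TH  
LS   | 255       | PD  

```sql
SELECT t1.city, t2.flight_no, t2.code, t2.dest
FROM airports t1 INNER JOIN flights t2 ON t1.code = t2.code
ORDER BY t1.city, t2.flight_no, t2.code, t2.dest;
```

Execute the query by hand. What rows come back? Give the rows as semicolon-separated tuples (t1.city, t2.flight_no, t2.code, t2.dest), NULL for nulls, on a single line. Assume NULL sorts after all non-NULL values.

(Edison, 201, KW, TH); (Edison, 202, KW, AX); (Edison, 209, KW, NULL); (Quebec, 201, KW, TH); (Quebec, 202, KW, AX); (Quebec, 209, KW, NULL); (Tokyo, 201, KW, TH); (Tokyo, 202, KW, AX); (Tokyo, 209, KW, NULL)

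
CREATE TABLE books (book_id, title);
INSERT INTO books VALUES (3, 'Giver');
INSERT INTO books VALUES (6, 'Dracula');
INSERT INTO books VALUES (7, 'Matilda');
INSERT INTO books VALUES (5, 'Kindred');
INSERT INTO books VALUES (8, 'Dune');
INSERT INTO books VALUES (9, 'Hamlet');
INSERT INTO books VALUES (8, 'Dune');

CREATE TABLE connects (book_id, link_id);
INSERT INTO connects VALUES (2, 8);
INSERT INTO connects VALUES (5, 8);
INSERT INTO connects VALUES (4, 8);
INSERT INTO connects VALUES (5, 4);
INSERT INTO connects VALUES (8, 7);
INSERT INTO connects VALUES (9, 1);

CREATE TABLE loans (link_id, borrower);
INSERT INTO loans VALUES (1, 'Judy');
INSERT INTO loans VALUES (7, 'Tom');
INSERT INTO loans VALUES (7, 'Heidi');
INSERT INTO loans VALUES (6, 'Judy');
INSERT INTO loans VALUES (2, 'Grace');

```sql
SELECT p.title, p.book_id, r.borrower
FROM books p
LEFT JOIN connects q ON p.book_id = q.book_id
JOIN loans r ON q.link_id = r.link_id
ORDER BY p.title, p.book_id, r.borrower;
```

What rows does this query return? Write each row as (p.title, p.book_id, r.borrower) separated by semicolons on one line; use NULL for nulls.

Step 1 — p LEFT JOIN q on book_id → 8 row(s).
Then INNER JOIN `loans r` on link_id: keep only rows whose q.link_id appears in r.

(Dune, 8, Heidi); (Dune, 8, Heidi); (Dune, 8, Tom); (Dune, 8, Tom); (Hamlet, 9, Judy)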